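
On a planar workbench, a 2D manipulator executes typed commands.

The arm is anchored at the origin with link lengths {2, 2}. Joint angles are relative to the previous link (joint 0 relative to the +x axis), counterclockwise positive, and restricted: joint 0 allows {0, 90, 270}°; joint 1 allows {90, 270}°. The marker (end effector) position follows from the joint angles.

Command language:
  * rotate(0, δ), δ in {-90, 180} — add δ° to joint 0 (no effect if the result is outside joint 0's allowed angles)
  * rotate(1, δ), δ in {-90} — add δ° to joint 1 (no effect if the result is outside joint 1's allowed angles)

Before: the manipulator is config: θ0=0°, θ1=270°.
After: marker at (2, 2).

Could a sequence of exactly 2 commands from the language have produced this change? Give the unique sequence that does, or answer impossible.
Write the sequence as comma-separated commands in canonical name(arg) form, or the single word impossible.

key: order matters: swapping rotate(0, -90) and rotate(0, 180) lands elsewhere
from: config: θ0=0°, θ1=270°
t=1 rotate(0, -90) ⇒ config: θ0=270°, θ1=270°
t=2 rotate(0, 180) ⇒ config: θ0=90°, θ1=270°
no rival 2-sequence matches.

rotate(0, -90), rotate(0, 180)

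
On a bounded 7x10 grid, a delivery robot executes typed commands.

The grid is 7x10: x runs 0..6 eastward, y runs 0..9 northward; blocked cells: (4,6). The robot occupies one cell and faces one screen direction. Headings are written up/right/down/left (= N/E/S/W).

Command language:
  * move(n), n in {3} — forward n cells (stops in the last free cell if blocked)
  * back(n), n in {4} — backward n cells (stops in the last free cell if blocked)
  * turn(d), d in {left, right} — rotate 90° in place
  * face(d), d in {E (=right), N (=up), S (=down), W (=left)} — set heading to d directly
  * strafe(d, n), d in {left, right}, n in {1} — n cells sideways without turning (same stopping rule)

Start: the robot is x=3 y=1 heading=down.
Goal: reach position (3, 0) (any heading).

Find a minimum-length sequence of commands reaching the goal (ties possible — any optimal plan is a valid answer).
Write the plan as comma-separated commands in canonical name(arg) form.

move(3)

t0: x=3 y=1 heading=down
1. move(3) → x=3 y=0 heading=down
minimal: 1 command(s), checked below 1.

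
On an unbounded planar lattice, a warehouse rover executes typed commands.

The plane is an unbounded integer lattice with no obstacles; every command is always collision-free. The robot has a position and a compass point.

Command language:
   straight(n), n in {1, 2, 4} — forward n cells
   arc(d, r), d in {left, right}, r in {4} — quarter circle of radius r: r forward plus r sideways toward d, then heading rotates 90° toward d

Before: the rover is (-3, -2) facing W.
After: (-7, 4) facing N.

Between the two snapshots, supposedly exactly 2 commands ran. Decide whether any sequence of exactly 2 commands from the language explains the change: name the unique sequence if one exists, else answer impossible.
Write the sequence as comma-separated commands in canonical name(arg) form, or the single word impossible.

key: position moved to (-7,4) AND the heading swung to N — translation plus rotation needed
from: (-3, -2) facing W
step 1 (arc(right, 4)): (-7, 2) facing N
step 2 (straight(2)): (-7, 4) facing N
uniquely the one of 25 2-step routes that fits.

arc(right, 4), straight(2)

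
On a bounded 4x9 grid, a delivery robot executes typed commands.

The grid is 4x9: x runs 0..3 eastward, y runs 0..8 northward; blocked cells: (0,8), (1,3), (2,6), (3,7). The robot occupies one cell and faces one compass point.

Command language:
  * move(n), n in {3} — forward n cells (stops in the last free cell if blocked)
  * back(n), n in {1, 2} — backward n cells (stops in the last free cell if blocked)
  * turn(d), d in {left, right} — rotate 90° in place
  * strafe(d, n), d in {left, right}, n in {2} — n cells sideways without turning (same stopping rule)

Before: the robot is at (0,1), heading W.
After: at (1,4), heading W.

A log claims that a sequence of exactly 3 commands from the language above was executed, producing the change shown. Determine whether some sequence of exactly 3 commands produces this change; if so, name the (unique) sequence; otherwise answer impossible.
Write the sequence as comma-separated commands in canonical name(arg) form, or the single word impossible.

no 3-step route produces this change.

impossible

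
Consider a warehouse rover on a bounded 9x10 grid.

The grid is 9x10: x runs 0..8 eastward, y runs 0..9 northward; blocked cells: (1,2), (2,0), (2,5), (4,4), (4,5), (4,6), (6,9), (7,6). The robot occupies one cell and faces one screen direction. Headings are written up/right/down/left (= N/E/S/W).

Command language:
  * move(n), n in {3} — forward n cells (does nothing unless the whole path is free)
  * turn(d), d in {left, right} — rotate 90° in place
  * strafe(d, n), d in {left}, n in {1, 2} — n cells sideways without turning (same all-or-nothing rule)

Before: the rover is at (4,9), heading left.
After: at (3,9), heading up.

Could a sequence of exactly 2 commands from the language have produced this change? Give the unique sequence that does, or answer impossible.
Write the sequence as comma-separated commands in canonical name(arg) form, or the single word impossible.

key: cell and facing (now N) both changed — the 2 commands mix motion and turning
initial: at (4,9), heading left
step 1 (turn(right)): at (4,9), heading up
step 2 (strafe(left, 1)): at (3,9), heading up
no rival 2-sequence matches.

turn(right), strafe(left, 1)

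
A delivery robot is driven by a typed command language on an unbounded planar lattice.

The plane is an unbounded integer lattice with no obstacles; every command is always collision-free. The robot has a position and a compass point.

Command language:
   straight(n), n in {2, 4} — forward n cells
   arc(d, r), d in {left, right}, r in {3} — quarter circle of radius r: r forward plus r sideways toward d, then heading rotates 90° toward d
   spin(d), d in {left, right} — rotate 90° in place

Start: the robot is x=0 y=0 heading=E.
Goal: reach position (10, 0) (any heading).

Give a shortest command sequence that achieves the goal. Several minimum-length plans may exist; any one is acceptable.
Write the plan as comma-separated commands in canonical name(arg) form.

t0: x=0 y=0 heading=E
1. straight(4) → x=4 y=0 heading=E
2. straight(4) → x=8 y=0 heading=E
3. straight(2) → x=10 y=0 heading=E
nothing shorter than 3 reaches the goal.

straight(4), straight(4), straight(2)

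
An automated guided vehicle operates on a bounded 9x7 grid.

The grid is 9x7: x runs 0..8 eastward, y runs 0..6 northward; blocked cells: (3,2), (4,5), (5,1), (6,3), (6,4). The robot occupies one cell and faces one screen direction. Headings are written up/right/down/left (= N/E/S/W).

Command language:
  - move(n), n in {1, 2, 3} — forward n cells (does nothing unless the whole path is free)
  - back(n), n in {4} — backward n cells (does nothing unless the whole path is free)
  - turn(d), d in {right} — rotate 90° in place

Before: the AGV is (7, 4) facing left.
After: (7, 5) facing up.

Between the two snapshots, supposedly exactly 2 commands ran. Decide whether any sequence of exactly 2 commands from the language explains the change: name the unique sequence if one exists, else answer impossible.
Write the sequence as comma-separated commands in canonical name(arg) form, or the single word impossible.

turn(right), move(1)

key: order matters: swapping turn(right) and move(1) lands elsewhere
start: (7, 4) facing left
[1] after turn(right): (7, 4) facing up
[2] after move(1): (7, 5) facing up
no other 2-command option fits: unique.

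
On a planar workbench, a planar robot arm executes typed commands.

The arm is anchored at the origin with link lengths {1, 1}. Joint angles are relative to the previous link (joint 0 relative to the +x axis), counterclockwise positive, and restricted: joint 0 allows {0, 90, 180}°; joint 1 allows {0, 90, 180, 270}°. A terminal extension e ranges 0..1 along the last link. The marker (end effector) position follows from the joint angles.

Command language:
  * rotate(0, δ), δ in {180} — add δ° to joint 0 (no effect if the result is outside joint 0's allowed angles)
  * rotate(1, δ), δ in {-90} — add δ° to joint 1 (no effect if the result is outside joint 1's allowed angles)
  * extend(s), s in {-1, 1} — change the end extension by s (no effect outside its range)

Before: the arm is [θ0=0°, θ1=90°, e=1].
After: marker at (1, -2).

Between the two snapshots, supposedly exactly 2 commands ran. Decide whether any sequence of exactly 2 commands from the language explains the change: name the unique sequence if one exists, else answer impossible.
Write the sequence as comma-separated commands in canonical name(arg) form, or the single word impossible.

start: [θ0=0°, θ1=90°, e=1]
step 1 (rotate(1, -90)): [θ0=0°, θ1=0°, e=1]
step 2 (rotate(1, -90)): [θ0=0°, θ1=270°, e=1]
uniquely the one of 16 2-step routes that fits.

rotate(1, -90), rotate(1, -90)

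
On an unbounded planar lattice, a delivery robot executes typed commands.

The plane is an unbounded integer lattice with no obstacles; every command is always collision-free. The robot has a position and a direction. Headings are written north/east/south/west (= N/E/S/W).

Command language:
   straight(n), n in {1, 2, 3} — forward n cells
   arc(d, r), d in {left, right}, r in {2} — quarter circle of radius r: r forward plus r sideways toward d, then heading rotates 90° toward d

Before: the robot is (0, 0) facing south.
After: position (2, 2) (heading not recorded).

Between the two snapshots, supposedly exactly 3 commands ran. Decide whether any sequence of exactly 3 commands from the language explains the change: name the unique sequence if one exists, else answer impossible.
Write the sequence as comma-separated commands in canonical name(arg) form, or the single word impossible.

from: (0, 0) facing south
step 1 (arc(left, 2)): (2, -2) facing east
step 2 (arc(left, 2)): (4, 0) facing north
step 3 (arc(left, 2)): (2, 2) facing west
uniquely the one of 125 3-step routes that fits.

arc(left, 2), arc(left, 2), arc(left, 2)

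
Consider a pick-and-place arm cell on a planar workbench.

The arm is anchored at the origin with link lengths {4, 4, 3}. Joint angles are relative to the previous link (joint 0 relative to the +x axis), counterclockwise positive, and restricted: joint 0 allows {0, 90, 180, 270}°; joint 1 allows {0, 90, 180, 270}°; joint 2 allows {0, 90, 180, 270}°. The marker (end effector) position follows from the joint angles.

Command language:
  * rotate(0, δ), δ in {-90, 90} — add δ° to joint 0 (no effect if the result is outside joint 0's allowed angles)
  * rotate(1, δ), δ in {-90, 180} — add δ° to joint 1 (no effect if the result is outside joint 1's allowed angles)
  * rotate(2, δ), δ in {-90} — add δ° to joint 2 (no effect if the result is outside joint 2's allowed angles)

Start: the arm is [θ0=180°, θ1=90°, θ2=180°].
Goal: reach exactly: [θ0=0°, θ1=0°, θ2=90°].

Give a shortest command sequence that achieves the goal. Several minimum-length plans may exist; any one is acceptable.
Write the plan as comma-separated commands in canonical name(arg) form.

initial: [θ0=180°, θ1=90°, θ2=180°]
[1] after rotate(0, 90): [θ0=270°, θ1=90°, θ2=180°]
[2] after rotate(0, 90): [θ0=0°, θ1=90°, θ2=180°]
[3] after rotate(1, -90): [θ0=0°, θ1=0°, θ2=180°]
[4] after rotate(2, -90): [θ0=0°, θ1=0°, θ2=90°]
nothing shorter than 4 reaches the goal.

rotate(0, 90), rotate(0, 90), rotate(1, -90), rotate(2, -90)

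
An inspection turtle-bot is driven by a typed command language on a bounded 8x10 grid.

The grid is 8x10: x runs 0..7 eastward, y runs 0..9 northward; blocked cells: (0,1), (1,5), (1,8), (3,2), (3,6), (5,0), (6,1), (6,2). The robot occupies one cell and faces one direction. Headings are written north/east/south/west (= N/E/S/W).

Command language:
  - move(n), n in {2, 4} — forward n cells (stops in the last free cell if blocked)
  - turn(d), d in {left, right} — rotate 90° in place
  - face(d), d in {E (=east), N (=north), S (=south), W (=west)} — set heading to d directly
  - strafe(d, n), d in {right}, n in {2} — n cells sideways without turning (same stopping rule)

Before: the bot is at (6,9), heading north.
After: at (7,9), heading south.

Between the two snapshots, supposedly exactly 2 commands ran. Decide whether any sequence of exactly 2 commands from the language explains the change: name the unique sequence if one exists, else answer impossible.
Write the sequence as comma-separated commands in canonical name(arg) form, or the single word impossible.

strafe(right, 2), face(S)

key: strafe(right, 2) runs into the grid edge before its full distance
t0: at (6,9), heading north
1. strafe(right, 2) → at (7,9), heading north
2. face(S) → at (7,9), heading south
no rival 2-sequence matches.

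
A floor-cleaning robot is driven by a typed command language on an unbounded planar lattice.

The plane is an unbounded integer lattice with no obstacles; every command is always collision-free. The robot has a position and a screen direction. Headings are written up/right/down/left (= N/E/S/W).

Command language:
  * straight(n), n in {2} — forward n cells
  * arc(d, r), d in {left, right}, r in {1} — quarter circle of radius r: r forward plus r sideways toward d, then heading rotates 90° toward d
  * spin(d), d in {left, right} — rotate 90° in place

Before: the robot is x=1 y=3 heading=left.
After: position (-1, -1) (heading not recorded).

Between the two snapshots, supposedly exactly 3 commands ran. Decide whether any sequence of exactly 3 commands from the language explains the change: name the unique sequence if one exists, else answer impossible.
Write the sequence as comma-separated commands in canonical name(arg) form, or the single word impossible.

arc(left, 1), straight(2), arc(right, 1)

key: order matters: swapping arc(left, 1) and arc(right, 1) lands elsewhere
initial: x=1 y=3 heading=left
t=1 arc(left, 1) ⇒ x=0 y=2 heading=down
t=2 straight(2) ⇒ x=0 y=0 heading=down
t=3 arc(right, 1) ⇒ x=-1 y=-1 heading=left
uniquely the one of 125 3-step routes that fits.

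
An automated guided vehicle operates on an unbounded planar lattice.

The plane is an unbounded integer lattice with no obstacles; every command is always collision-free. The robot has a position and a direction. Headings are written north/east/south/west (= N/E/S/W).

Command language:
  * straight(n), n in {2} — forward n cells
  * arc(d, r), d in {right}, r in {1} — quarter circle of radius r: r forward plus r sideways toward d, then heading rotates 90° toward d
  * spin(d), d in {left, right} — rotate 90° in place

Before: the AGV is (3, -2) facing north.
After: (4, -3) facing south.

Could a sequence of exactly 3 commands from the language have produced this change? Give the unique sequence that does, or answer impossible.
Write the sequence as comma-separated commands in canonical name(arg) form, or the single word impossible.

arc(right, 1), spin(right), straight(2)

key: position moved to (4,-3) AND the heading swung to S — translation plus rotation needed
initial: (3, -2) facing north
[1] after arc(right, 1): (4, -1) facing east
[2] after spin(right): (4, -1) facing south
[3] after straight(2): (4, -3) facing south
no other 3-command option fits: unique.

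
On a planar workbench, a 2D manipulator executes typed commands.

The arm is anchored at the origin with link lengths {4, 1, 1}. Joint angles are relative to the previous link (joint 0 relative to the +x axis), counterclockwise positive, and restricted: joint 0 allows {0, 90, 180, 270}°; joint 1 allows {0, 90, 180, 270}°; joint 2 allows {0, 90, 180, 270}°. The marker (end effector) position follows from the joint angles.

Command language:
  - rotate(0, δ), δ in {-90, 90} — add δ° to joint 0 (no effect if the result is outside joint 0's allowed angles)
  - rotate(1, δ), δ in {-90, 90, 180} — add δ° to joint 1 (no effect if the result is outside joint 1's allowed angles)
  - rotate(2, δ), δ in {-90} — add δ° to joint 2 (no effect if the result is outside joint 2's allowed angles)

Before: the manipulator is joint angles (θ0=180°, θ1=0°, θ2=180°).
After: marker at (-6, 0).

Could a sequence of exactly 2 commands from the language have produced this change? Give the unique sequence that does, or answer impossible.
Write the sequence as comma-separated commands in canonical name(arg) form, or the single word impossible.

from: joint angles (θ0=180°, θ1=0°, θ2=180°)
[1] after rotate(2, -90): joint angles (θ0=180°, θ1=0°, θ2=90°)
[2] after rotate(2, -90): joint angles (θ0=180°, θ1=0°, θ2=0°)
uniquely the one of 36 2-step routes that fits.

rotate(2, -90), rotate(2, -90)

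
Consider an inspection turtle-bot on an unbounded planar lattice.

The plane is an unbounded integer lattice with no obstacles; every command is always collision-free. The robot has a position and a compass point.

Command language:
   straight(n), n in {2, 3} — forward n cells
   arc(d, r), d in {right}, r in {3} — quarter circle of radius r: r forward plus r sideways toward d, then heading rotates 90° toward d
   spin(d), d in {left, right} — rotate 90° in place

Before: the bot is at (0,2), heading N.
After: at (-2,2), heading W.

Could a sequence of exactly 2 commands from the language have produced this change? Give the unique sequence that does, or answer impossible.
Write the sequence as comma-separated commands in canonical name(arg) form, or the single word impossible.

key: position moved to (-2,2) AND the heading swung to W — translation plus rotation needed
start: at (0,2), heading N
1. spin(left) → at (0,2), heading W
2. straight(2) → at (-2,2), heading W
no other 2-command option fits: unique.

spin(left), straight(2)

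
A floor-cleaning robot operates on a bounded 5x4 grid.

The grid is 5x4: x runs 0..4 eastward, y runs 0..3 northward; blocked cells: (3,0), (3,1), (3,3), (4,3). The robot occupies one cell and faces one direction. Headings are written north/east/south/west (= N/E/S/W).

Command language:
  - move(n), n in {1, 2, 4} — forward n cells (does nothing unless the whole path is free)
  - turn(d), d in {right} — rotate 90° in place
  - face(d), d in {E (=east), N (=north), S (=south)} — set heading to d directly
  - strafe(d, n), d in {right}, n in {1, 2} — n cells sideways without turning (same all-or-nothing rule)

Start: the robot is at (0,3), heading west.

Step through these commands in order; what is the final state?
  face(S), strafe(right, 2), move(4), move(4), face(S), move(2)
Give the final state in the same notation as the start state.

at (0,1), heading south

start: at (0,3), heading west
1. face(S) → at (0,3), heading south
2. strafe(right, 2) → at (0,3), heading south
3. move(4) → at (0,3), heading south
4. move(4) → at (0,3), heading south
5. face(S) → at (0,3), heading south
6. move(2) → at (0,1), heading south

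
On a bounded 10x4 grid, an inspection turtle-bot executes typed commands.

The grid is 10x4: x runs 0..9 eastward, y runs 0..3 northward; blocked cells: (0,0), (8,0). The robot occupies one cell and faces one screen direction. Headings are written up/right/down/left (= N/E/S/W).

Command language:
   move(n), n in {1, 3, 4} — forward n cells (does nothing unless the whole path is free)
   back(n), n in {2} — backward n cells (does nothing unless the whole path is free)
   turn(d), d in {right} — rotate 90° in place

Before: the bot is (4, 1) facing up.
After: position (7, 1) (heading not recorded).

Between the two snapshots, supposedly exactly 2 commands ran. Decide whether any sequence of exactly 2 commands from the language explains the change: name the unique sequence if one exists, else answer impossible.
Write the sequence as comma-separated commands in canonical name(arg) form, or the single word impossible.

turn(right), move(3)

key: order matters: swapping turn(right) and move(3) lands elsewhere
begin: (4, 1) facing up
step 1 (turn(right)): (4, 1) facing right
step 2 (move(3)): (7, 1) facing right
no rival 2-sequence matches.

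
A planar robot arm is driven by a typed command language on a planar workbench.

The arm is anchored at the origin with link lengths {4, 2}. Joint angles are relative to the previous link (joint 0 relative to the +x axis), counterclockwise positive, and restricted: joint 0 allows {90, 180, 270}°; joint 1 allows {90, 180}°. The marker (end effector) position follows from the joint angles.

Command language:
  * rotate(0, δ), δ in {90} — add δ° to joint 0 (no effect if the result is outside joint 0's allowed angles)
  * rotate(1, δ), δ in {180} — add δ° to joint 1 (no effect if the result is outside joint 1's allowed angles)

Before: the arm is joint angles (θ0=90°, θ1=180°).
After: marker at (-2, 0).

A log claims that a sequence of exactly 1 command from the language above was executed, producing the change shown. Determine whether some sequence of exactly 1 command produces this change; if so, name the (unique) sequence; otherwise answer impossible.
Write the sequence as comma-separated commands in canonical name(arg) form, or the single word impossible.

rotate(0, 90)

begin: joint angles (θ0=90°, θ1=180°)
1. rotate(0, 90) → joint angles (θ0=180°, θ1=180°)
all 2 alternatives checked — unique.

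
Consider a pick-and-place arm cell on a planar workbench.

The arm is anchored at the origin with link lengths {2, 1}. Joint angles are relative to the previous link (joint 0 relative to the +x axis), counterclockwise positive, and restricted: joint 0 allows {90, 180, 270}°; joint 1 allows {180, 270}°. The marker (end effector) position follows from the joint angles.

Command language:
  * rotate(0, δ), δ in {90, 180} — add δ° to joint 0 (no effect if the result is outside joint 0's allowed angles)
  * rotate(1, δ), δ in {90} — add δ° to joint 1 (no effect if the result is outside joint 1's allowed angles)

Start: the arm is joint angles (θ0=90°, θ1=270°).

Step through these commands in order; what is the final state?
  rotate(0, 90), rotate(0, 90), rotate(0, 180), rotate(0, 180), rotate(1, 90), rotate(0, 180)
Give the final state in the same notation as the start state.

joint angles (θ0=90°, θ1=270°)

start: joint angles (θ0=90°, θ1=270°)
t=1 rotate(0, 90) ⇒ joint angles (θ0=180°, θ1=270°)
t=2 rotate(0, 90) ⇒ joint angles (θ0=270°, θ1=270°)
t=3 rotate(0, 180) ⇒ joint angles (θ0=90°, θ1=270°)
t=4 rotate(0, 180) ⇒ joint angles (θ0=270°, θ1=270°)
t=5 rotate(1, 90) ⇒ joint angles (θ0=270°, θ1=270°)
t=6 rotate(0, 180) ⇒ joint angles (θ0=90°, θ1=270°)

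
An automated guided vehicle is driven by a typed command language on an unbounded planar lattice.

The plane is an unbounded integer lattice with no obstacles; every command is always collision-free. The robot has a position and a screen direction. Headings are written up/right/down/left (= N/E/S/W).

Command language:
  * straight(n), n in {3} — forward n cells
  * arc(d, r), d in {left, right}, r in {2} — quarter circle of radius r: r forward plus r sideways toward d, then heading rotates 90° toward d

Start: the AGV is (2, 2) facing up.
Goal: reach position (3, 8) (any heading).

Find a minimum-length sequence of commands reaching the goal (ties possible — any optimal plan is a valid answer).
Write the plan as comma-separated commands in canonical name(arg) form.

arc(left, 2), arc(right, 2), arc(right, 2), straight(3)

t0: (2, 2) facing up
t=1 arc(left, 2) ⇒ (0, 4) facing left
t=2 arc(right, 2) ⇒ (-2, 6) facing up
t=3 arc(right, 2) ⇒ (0, 8) facing right
t=4 straight(3) ⇒ (3, 8) facing right
no 3-step plan works, so 4 is optimal.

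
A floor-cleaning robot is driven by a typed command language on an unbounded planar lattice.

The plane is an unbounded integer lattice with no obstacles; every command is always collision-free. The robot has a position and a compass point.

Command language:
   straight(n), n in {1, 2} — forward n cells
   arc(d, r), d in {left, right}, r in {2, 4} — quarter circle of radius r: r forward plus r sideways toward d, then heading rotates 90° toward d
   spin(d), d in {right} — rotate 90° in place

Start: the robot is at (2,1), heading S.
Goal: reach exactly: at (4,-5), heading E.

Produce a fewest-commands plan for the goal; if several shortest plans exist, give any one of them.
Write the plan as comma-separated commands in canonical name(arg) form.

straight(2), straight(2), arc(left, 2)

initial: at (2,1), heading S
step 1 (straight(2)): at (2,-1), heading S
step 2 (straight(2)): at (2,-3), heading S
step 3 (arc(left, 2)): at (4,-5), heading E
shorter routes all fall short; 3 is best.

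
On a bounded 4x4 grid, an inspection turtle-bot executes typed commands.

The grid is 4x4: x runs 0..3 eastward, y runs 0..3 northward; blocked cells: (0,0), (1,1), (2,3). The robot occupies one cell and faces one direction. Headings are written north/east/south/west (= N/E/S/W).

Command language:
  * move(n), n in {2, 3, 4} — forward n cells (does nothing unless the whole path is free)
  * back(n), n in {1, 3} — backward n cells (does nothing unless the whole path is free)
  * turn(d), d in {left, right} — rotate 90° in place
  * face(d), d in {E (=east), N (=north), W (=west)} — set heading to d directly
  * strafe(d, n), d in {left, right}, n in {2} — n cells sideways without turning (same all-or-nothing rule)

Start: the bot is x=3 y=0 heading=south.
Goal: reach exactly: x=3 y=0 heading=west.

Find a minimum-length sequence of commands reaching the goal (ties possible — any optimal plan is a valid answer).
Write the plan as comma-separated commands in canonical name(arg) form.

start: x=3 y=0 heading=south
t=1 turn(right) ⇒ x=3 y=0 heading=west
minimal: 1 command(s), checked below 1.

turn(right)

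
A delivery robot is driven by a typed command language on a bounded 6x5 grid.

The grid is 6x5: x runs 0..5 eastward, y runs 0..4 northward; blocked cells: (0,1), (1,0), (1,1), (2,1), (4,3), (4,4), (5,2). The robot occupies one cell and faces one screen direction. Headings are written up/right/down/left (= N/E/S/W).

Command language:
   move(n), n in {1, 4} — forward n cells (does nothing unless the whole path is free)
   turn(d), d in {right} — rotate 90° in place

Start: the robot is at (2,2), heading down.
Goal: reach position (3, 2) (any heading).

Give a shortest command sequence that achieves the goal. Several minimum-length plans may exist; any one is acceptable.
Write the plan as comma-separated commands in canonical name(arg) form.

turn(right), turn(right), turn(right), move(1)

initial: at (2,2), heading down
1. turn(right) → at (2,2), heading left
2. turn(right) → at (2,2), heading up
3. turn(right) → at (2,2), heading right
4. move(1) → at (3,2), heading right
nothing shorter than 4 reaches the goal.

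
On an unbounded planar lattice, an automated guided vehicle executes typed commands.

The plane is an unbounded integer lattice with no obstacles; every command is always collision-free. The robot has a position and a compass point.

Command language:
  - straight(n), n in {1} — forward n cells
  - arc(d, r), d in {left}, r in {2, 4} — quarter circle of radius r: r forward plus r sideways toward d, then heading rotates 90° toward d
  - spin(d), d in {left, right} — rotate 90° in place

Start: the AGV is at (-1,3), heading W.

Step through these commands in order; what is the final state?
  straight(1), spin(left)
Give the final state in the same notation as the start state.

at (-2,3), heading S

start: at (-1,3), heading W
1. straight(1) → at (-2,3), heading W
2. spin(left) → at (-2,3), heading S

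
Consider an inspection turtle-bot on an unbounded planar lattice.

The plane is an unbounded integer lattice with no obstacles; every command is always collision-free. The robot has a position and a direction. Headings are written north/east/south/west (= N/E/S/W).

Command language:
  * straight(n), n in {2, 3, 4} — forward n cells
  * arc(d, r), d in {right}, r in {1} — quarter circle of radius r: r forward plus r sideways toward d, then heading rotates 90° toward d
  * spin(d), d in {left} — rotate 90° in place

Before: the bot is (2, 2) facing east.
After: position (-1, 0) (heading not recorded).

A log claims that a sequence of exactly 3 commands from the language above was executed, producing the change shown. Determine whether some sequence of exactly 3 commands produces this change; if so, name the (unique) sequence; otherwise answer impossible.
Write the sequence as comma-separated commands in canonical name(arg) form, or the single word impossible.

arc(right, 1), arc(right, 1), straight(3)

key: running straight(3) before arc(right, 1) would end elsewhere — order is forced
begin: (2, 2) facing east
[1] after arc(right, 1): (3, 1) facing south
[2] after arc(right, 1): (2, 0) facing west
[3] after straight(3): (-1, 0) facing west
all 125 alternatives checked — unique.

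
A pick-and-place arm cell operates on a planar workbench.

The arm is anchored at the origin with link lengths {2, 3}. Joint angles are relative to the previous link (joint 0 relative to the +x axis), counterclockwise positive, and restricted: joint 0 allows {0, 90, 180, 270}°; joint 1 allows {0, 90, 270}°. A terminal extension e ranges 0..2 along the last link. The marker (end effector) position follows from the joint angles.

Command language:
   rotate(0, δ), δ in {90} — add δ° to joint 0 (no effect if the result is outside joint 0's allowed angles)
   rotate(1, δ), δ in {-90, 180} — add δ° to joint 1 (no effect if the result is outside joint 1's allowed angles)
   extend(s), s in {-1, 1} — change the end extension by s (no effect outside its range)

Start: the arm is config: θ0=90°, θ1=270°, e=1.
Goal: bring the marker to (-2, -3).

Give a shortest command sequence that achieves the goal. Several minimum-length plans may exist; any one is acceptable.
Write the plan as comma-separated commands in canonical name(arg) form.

rotate(0, 90), rotate(1, 180), extend(-1)

initial: config: θ0=90°, θ1=270°, e=1
step 1 (rotate(0, 90)): config: θ0=180°, θ1=270°, e=1
step 2 (rotate(1, 180)): config: θ0=180°, θ1=90°, e=1
step 3 (extend(-1)): config: θ0=180°, θ1=90°, e=0
no 2-step plan works, so 3 is optimal.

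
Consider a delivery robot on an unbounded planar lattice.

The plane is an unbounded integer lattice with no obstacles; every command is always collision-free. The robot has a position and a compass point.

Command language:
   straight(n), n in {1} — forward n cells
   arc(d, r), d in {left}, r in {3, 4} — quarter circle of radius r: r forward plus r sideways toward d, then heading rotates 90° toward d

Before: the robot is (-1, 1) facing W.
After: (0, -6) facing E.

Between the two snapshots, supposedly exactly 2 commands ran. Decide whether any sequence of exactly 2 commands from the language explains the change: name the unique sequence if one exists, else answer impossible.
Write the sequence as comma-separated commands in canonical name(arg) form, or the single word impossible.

key: order matters: swapping arc(left, 3) and arc(left, 4) lands elsewhere
start: (-1, 1) facing W
step 1 (arc(left, 3)): (-4, -2) facing S
step 2 (arc(left, 4)): (0, -6) facing E
uniquely the one of 9 2-step routes that fits.

arc(left, 3), arc(left, 4)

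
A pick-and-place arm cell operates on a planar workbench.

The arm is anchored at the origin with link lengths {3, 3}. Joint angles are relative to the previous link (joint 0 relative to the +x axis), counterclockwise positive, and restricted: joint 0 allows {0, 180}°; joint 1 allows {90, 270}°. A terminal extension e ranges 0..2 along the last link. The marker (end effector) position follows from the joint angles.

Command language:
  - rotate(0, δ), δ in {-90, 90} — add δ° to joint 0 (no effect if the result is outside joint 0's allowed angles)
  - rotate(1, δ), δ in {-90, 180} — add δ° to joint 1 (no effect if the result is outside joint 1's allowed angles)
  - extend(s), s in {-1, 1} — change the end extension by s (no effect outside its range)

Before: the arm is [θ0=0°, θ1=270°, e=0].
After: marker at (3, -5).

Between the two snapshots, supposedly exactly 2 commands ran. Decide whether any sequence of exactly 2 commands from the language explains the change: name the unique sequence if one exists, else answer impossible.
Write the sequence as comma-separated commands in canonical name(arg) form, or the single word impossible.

from: [θ0=0°, θ1=270°, e=0]
t=1 extend(1) ⇒ [θ0=0°, θ1=270°, e=1]
t=2 extend(1) ⇒ [θ0=0°, θ1=270°, e=2]
all 36 alternatives checked — unique.

extend(1), extend(1)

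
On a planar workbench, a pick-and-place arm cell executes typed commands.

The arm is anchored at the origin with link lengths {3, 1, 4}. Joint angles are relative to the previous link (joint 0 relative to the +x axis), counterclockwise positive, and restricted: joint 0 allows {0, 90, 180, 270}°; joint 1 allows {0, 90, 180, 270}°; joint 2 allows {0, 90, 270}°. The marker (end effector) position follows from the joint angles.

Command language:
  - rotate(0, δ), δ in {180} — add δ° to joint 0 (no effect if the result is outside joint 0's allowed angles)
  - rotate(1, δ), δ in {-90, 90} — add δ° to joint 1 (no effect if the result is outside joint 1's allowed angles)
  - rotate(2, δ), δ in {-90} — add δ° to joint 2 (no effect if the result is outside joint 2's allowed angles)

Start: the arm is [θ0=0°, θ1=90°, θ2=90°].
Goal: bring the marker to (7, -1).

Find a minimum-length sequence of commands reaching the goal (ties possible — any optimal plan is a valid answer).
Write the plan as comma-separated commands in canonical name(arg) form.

rotate(1, -90), rotate(1, -90)

t0: [θ0=0°, θ1=90°, θ2=90°]
step 1 (rotate(1, -90)): [θ0=0°, θ1=0°, θ2=90°]
step 2 (rotate(1, -90)): [θ0=0°, θ1=270°, θ2=90°]
minimal: 2 command(s), checked below 2.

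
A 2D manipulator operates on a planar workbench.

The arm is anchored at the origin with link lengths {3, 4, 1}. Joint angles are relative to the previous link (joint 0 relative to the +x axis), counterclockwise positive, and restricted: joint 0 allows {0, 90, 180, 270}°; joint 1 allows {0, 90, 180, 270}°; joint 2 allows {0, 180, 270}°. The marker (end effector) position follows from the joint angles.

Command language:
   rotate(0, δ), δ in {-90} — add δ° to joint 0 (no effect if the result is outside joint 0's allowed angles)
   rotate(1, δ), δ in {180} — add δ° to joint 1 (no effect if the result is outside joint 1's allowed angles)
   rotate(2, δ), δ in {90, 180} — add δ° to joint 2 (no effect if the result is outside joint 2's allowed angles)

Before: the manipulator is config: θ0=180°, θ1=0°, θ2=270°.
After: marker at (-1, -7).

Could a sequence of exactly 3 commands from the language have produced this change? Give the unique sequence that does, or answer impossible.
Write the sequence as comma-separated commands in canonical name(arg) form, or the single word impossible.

start: config: θ0=180°, θ1=0°, θ2=270°
1. rotate(0, -90) → config: θ0=90°, θ1=0°, θ2=270°
2. rotate(0, -90) → config: θ0=0°, θ1=0°, θ2=270°
3. rotate(0, -90) → config: θ0=270°, θ1=0°, θ2=270°
uniquely the one of 64 3-step routes that fits.

rotate(0, -90), rotate(0, -90), rotate(0, -90)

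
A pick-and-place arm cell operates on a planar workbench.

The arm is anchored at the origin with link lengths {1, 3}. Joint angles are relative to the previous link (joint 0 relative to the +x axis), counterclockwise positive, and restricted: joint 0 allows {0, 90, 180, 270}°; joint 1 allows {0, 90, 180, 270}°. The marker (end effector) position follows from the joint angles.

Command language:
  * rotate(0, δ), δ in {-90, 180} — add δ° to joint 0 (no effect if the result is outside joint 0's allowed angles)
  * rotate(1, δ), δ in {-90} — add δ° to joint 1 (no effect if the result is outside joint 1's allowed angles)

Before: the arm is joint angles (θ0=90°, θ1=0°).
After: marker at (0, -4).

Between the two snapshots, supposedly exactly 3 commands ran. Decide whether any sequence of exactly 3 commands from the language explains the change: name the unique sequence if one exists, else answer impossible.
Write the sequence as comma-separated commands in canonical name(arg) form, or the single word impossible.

from: joint angles (θ0=90°, θ1=0°)
1. rotate(0, 180) → joint angles (θ0=270°, θ1=0°)
2. rotate(0, 180) → joint angles (θ0=90°, θ1=0°)
3. rotate(0, 180) → joint angles (θ0=270°, θ1=0°)
all 27 alternatives checked — unique.

rotate(0, 180), rotate(0, 180), rotate(0, 180)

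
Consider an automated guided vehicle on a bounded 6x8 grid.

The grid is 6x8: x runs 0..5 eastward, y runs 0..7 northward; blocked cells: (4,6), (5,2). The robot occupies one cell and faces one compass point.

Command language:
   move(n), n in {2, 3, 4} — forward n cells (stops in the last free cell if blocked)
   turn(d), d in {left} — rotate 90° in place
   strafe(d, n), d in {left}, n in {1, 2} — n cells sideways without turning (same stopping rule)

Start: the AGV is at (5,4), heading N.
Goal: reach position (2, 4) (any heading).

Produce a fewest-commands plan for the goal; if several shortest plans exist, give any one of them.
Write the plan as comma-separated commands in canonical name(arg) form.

strafe(left, 2), strafe(left, 1)

initial: at (5,4), heading N
1. strafe(left, 2) → at (3,4), heading N
2. strafe(left, 1) → at (2,4), heading N
shorter routes all fall short; 2 is best.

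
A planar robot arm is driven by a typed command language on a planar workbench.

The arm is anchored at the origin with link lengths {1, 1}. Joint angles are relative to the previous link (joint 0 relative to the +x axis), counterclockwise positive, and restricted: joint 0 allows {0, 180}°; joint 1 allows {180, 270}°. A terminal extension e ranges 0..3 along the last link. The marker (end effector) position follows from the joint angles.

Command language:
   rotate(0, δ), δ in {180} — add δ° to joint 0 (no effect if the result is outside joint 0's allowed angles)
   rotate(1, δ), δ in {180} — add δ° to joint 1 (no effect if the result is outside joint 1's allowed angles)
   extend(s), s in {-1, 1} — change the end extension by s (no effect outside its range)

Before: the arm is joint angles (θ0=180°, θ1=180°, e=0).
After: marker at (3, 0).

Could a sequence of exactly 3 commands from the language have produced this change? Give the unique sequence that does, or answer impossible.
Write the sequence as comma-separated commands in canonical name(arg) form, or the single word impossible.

t0: joint angles (θ0=180°, θ1=180°, e=0)
step 1 (extend(1)): joint angles (θ0=180°, θ1=180°, e=1)
step 2 (extend(1)): joint angles (θ0=180°, θ1=180°, e=2)
step 3 (extend(1)): joint angles (θ0=180°, θ1=180°, e=3)
no rival 3-sequence matches.

extend(1), extend(1), extend(1)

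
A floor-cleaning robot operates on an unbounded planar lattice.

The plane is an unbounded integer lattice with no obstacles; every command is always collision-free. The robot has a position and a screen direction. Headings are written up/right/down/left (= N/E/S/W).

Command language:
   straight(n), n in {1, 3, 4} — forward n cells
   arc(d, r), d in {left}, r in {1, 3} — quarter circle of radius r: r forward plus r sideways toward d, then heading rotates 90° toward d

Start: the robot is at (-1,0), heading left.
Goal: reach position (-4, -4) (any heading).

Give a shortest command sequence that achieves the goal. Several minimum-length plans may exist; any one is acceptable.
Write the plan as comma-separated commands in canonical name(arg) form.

t0: at (-1,0), heading left
step 1 (arc(left, 3)): at (-4,-3), heading down
step 2 (straight(1)): at (-4,-4), heading down
nothing shorter than 2 reaches the goal.

arc(left, 3), straight(1)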